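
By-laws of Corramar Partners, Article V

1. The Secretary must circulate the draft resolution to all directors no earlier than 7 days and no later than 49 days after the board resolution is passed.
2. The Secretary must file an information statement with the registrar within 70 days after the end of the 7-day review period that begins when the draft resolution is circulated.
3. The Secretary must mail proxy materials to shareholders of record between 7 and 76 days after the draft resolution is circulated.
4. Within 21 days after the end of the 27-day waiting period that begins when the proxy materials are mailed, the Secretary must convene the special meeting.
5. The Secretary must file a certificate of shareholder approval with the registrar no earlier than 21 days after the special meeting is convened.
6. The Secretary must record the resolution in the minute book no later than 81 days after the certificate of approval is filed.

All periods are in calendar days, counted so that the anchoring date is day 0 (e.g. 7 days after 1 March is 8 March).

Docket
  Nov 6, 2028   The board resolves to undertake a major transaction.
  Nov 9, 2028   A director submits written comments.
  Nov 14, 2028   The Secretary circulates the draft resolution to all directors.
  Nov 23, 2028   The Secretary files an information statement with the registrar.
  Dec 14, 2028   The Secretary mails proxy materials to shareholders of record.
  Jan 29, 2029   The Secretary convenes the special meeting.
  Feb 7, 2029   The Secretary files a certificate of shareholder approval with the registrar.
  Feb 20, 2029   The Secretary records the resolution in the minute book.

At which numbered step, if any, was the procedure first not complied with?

Step 5

(1) the permitted window runs from Nov 6, 2028 + 7 = Nov 13, 2028 to Nov 6, 2028 + 49 = Dec 25, 2028; Nov 14, 2028 falls inside that range.
(2) due by Nov 21, 2028 + 70 days = Jan 30, 2029; done Nov 23, 2028 — timely.
(3) the permitted window runs from Nov 14, 2028 + 7 = Nov 21, 2028 to Nov 14, 2028 + 76 = Jan 29, 2029; Dec 14, 2028 falls inside that range.
(4) due by Jan 10, 2029 + 21 days = Jan 31, 2029; Jan 29, 2029 is within that limit.
(5) permitted from Jan 29, 2029 + 21 days = Feb 19, 2029 onward; Feb 7, 2029 is 12 days before the earliest permitted date.
The procedure was therefore not followed at step 5.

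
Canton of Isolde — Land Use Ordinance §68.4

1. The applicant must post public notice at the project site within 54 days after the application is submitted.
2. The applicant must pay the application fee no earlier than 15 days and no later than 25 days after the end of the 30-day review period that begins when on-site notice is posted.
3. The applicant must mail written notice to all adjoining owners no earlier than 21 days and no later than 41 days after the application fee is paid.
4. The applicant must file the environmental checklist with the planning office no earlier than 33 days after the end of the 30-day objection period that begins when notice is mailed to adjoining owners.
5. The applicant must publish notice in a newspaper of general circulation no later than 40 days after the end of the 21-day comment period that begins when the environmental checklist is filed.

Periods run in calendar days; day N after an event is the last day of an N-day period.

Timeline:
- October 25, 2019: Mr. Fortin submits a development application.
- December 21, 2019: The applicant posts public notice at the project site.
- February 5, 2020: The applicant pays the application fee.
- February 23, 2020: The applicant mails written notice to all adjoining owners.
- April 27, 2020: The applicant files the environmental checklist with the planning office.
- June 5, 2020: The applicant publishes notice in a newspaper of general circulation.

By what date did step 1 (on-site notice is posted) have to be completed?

December 18, 2019

Step 1 runs from October 25, 2019, when the application is submitted. 54 days after October 25, 2019 is December 18, 2019.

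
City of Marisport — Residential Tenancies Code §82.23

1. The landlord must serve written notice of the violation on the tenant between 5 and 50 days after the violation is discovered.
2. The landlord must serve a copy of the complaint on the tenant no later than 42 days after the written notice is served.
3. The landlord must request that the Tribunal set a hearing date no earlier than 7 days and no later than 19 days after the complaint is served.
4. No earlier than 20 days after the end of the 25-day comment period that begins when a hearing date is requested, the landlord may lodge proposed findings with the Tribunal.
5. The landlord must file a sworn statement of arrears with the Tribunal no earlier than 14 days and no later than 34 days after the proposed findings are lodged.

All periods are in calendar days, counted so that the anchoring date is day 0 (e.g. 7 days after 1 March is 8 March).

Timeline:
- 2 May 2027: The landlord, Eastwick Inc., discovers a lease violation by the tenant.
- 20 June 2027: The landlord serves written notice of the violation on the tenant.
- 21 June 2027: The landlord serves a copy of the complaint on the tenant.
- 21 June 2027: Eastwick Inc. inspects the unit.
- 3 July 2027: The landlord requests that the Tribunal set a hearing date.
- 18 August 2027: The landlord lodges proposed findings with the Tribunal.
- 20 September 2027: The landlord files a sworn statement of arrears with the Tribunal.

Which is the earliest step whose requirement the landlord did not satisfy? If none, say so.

None — every step was satisfied

Step 1: the window is 5–50 days after 2 May 2027 (when the violation is discovered), so 7 May 2027 through 21 June 2027; done 20 June 2027, which is between those dates.
Step 2: 42 days after 20 June 2027 (when the written notice is served) is 1 August 2027; done 21 June 2027 — timely.
Step 3: the window is 7–19 days after 21 June 2027 (when the complaint is served), so 28 June 2027 through 10 July 2027; done 3 July 2027, which is between those dates.
Step 4: the earliest permitted date is 20 days after 28 July 2027 (end of the 25-day comment period, which began when a hearing date is requested on 3 July 2027), i.e. 17 August 2027; 18 August 2027 is on or after that date.
Step 5: the window is 14–34 days after 18 August 2027 (when the proposed findings are lodged), so 1 September 2027 through 21 September 2027; done 20 September 2027 — within the window.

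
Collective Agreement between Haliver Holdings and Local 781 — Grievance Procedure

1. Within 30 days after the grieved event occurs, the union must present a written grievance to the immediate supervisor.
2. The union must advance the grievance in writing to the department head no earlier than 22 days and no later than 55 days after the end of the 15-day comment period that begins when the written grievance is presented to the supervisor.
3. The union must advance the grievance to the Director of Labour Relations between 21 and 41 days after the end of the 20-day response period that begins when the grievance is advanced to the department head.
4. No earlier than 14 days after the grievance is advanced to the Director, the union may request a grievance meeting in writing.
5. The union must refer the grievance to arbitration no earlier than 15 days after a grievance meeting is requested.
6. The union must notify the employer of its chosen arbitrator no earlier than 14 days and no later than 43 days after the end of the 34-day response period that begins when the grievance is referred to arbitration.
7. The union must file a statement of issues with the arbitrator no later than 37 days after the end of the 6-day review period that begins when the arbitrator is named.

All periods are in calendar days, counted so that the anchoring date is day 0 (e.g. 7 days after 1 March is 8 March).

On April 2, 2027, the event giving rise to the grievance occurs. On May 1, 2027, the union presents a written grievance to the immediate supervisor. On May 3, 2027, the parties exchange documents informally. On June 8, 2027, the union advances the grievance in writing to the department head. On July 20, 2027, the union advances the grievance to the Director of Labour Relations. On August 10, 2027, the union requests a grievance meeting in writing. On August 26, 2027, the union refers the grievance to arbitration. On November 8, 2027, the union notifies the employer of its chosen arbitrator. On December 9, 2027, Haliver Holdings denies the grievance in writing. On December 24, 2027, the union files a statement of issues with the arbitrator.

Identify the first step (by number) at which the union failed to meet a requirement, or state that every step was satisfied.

(1) due by April 2, 2027 + 30 days = May 2, 2027; May 1, 2027 is within that limit.
(2) the permitted window runs from May 16, 2027 + 22 = June 7, 2027 to May 16, 2027 + 55 = July 10, 2027; June 8, 2027 falls inside that range.
(3) the permitted window runs from June 28, 2027 + 21 = July 19, 2027 to June 28, 2027 + 41 = August 8, 2027; July 20, 2027 falls inside that range.
(4) permitted from July 20, 2027 + 14 days = August 3, 2027 onward; done August 10, 2027 — permitted.
(5) permitted from August 10, 2027 + 15 days = August 25, 2027 onward; August 26, 2027 is on or after that date.
(6) the permitted window runs from September 29, 2027 + 14 = October 13, 2027 to September 29, 2027 + 43 = November 11, 2027; November 8, 2027 falls inside that range.
(7) due by November 14, 2027 + 37 days = December 21, 2027; not done until December 24, 2027, 3 days after the deadline.

Step 7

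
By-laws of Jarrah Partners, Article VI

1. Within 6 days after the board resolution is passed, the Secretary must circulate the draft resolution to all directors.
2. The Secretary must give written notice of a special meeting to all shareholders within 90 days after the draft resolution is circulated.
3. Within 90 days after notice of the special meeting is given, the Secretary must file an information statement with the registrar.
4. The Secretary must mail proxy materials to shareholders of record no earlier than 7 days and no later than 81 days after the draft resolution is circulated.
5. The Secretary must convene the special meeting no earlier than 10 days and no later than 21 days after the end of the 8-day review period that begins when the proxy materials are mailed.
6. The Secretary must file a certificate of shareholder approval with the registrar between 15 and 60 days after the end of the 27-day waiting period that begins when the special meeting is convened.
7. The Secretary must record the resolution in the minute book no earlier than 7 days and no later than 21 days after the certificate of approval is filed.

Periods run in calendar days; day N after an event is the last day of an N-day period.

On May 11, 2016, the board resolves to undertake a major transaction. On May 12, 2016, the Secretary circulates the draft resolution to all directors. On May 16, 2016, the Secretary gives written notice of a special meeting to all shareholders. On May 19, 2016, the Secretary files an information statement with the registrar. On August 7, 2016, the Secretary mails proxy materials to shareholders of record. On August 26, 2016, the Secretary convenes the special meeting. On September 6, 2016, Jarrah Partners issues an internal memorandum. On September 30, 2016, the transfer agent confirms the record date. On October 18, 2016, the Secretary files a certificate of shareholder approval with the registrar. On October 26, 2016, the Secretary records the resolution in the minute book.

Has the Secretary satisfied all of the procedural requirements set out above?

Step 1: 6 days after May 11, 2016 (when the board resolution is passed) is May 17, 2016; completed May 12, 2016, before the deadline.
Step 2: 90 days after May 12, 2016 (when the draft resolution is circulated) is August 10, 2016; completed May 16, 2016, before the deadline.
Step 3: 90 days after May 16, 2016 (when notice of the special meeting is given) is August 14, 2016; done May 19, 2016 — timely.
Step 4: the window is 7–81 days after May 12, 2016 (when the draft resolution is circulated), so May 19, 2016 through August 1, 2016; August 7, 2016 is 6 days past the end of the window.
The procedure was therefore not followed at step 4.

No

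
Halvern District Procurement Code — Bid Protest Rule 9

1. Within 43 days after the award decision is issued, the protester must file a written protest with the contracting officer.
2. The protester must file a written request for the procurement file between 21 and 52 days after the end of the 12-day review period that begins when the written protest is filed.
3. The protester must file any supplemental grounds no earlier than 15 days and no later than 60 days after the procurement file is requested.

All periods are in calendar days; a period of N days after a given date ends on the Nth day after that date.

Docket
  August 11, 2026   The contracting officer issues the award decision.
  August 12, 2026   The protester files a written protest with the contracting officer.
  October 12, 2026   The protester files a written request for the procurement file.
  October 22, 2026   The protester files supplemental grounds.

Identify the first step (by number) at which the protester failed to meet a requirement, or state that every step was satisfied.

Step 3

Step 1 — counting 43 days from August 11, 2026 (when the award decision is issued) gives a deadline of September 23, 2026; August 12, 2026 is within that limit.
Step 2 — 21 and 52 days from August 24, 2026 (end of the 12-day review period, which began when the written protest is filed on August 12, 2026) are September 14, 2026 and October 15, 2026 respectively; done October 12, 2026, which is between those dates.
Step 3 — 15 and 60 days from October 12, 2026 (when the procurement file is requested) are October 27, 2026 and December 11, 2026 respectively; October 22, 2026 is 5 days too early.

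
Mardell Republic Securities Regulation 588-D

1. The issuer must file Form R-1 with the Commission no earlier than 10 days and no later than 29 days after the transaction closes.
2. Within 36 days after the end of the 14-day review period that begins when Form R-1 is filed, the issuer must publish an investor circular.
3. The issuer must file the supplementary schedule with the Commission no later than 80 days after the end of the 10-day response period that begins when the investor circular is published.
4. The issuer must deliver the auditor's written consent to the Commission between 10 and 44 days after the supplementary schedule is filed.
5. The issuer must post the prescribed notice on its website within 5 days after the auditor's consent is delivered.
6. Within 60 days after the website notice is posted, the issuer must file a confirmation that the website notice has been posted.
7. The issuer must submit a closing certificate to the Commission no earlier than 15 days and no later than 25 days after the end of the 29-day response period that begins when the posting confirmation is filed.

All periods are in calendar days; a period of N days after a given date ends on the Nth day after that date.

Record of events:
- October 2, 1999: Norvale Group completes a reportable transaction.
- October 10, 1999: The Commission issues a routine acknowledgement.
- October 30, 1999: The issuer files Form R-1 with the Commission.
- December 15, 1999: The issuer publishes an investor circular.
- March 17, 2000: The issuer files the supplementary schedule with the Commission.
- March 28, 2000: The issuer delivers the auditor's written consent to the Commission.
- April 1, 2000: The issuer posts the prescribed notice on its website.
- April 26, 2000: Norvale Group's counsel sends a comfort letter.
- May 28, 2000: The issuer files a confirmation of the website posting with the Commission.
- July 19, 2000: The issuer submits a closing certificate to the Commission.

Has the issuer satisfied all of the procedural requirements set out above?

No

Step 1 — 10 and 29 days from October 2, 1999 (when the transaction closes) are October 12, 1999 and October 31, 1999 respectively; October 30, 1999 falls inside that range.
Step 2 — counting 36 days from November 13, 1999 (end of the 14-day review period, which began when Form R-1 is filed on October 30, 1999) gives a deadline of December 19, 1999; done December 15, 1999 — timely.
Step 3 — counting 80 days from December 25, 1999 (end of the 10-day response period, which began when the investor circular is published on December 15, 1999) gives a deadline of March 14, 2000; done March 17, 2000 — 3 days late.
No need to go further; step 3 was not satisfied.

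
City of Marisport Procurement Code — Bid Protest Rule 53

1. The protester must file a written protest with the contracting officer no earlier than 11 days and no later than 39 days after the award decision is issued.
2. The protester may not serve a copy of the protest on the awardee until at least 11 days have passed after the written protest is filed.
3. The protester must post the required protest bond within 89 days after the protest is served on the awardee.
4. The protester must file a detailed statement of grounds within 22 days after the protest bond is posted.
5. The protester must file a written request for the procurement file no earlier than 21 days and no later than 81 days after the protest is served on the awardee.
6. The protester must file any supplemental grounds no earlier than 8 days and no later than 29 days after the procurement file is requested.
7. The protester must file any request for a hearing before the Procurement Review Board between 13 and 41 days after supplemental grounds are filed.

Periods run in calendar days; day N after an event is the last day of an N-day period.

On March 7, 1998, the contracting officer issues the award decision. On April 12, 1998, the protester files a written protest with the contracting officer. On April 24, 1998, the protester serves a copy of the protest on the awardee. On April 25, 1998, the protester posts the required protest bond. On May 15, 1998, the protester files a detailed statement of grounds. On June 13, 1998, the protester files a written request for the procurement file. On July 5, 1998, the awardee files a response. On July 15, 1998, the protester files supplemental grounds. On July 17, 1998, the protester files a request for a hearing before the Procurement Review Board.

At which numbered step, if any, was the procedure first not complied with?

Step 6

(1) the permitted window runs from March 7, 1998 + 11 = March 18, 1998 to March 7, 1998 + 39 = April 15, 1998; done April 12, 1998, which is between those dates.
(2) permitted from April 12, 1998 + 11 days = April 23, 1998 onward; April 24, 1998 is on or after that date.
(3) due by April 24, 1998 + 89 days = July 22, 1998; April 25, 1998 is within that limit.
(4) due by April 25, 1998 + 22 days = May 17, 1998; done May 15, 1998 — timely.
(5) the permitted window runs from April 24, 1998 + 21 = May 15, 1998 to April 24, 1998 + 81 = July 14, 1998; done June 13, 1998, which is between those dates.
(6) the permitted window runs from June 13, 1998 + 8 = June 21, 1998 to June 13, 1998 + 29 = July 12, 1998; July 15, 1998 is 3 days past the end of the window.
No need to go further; step 6 was not satisfied.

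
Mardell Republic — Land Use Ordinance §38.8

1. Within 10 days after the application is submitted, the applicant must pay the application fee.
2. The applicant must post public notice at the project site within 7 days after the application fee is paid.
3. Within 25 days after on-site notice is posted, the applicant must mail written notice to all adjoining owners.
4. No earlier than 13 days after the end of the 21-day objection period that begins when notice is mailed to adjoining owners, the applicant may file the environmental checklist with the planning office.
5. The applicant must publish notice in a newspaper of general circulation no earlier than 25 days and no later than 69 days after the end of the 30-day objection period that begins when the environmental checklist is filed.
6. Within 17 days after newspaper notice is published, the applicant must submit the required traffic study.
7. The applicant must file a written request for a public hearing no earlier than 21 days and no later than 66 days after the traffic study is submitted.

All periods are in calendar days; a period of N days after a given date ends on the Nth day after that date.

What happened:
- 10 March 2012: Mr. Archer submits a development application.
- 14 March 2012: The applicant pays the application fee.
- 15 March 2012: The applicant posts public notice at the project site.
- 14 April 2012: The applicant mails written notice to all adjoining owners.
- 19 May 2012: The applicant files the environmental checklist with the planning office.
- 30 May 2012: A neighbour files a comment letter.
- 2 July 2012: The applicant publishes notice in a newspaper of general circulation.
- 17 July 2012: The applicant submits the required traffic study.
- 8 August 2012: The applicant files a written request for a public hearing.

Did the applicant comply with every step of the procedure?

(1) due by 10 March 2012 + 10 days = 20 March 2012; completed 14 March 2012, before the deadline.
(2) due by 14 March 2012 + 7 days = 21 March 2012; done 15 March 2012 — timely.
(3) due by 15 March 2012 + 25 days = 9 April 2012; done 14 April 2012 — 5 days late.
No need to go further; step 3 was not satisfied.

No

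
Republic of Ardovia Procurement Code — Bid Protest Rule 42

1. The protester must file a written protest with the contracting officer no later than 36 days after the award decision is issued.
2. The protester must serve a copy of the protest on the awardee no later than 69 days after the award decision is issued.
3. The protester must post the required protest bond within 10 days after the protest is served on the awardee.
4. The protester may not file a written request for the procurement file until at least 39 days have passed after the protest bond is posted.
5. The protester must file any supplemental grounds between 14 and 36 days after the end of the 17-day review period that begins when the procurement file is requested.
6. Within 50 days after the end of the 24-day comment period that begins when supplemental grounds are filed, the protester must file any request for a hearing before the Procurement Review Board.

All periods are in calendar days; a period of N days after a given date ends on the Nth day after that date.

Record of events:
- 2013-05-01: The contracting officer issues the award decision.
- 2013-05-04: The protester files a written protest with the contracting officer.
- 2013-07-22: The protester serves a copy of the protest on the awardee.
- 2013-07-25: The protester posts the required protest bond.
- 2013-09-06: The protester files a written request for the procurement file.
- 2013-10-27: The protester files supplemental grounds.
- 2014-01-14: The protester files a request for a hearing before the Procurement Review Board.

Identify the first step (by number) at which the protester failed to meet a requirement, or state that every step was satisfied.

Step 2

(1) due by 2013-05-01 + 36 days = 2013-06-06; 2013-05-04 is within that limit.
(2) due by 2013-05-01 + 69 days = 2013-07-09; 2013-07-22 misses that deadline by 13 days.
Later steps need not be reached.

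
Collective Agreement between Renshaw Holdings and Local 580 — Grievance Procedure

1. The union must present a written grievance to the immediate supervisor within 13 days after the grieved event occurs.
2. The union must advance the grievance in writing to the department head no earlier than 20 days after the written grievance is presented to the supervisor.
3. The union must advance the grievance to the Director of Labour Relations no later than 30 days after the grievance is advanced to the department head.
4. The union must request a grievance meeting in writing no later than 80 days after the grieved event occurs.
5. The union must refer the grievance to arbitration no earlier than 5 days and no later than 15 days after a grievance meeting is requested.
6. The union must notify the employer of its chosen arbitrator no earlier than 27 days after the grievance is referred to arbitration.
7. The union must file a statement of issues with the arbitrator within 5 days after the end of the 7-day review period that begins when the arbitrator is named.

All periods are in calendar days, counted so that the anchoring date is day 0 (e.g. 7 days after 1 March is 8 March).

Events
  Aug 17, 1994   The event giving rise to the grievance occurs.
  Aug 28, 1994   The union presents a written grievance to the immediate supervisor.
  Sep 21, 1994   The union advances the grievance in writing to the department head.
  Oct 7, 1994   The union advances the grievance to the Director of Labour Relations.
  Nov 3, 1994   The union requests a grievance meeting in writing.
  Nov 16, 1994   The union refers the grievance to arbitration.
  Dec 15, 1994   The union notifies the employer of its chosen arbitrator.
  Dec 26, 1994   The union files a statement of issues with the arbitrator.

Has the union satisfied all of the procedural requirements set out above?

Step 1: 13 days after Aug 17, 1994 (when the grieved event occurs) is Aug 30, 1994; done Aug 28, 1994 — timely.
Step 2: the earliest permitted date is 20 days after Aug 28, 1994 (when the written grievance is presented to the supervisor), i.e. Sep 17, 1994; done Sep 21, 1994, after the minimum wait.
Step 3: 30 days after Sep 21, 1994 (when the grievance is advanced to the department head) is Oct 21, 1994; completed Oct 7, 1994, before the deadline.
Step 4: 80 days after Aug 17, 1994 (when the grieved event occurs) is Nov 5, 1994; done Nov 3, 1994 — timely.
Step 5: the window is 5–15 days after Nov 3, 1994 (when a grievance meeting is requested), so Nov 8, 1994 through Nov 18, 1994; Nov 16, 1994 falls inside that range.
Step 6: the earliest permitted date is 27 days after Nov 16, 1994 (when the grievance is referred to arbitration), i.e. Dec 13, 1994; Dec 15, 1994 is on or after that date.
Step 7: 5 days after Dec 22, 1994 (end of the 7-day review period, which began when the arbitrator is named on Dec 15, 1994) is Dec 27, 1994; done Dec 26, 1994 — timely.

Yes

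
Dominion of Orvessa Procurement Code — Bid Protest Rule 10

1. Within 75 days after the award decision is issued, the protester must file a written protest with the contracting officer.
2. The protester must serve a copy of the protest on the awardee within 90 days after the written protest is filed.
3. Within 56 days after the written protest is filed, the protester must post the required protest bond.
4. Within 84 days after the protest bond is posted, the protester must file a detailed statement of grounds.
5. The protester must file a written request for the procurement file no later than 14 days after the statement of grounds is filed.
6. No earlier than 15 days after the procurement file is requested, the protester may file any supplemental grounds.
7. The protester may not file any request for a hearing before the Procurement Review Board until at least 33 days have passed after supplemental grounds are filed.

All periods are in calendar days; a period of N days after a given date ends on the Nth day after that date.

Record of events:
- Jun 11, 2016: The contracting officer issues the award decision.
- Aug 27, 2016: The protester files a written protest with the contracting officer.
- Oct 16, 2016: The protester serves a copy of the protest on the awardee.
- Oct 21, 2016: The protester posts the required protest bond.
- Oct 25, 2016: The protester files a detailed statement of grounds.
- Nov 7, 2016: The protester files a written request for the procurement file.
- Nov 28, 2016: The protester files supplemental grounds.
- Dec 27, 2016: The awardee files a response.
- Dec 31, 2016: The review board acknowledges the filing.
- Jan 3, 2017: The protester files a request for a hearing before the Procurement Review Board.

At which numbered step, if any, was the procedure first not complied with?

Step 1

(1) due by Jun 11, 2016 + 75 days = Aug 25, 2016; Aug 27, 2016 misses that deadline by 2 days.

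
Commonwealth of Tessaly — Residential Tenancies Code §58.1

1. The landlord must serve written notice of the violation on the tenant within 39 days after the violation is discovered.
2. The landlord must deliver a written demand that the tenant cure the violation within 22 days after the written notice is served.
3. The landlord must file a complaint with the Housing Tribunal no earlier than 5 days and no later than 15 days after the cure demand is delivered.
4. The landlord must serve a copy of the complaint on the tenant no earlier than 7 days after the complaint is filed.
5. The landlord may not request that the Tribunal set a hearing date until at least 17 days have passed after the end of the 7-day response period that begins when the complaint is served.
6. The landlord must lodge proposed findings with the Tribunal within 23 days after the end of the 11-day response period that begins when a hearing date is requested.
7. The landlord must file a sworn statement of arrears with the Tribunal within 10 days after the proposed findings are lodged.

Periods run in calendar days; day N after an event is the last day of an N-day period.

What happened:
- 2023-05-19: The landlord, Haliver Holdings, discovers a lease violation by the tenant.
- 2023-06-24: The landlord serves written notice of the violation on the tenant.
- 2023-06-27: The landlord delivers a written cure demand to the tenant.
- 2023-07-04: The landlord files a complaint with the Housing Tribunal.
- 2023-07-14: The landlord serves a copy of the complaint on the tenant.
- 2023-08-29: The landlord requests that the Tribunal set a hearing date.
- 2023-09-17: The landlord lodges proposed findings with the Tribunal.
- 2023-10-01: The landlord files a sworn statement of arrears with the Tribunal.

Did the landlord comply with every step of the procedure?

No

(1) due by 2023-05-19 + 39 days = 2023-06-27; done 2023-06-24 — timely.
(2) due by 2023-06-24 + 22 days = 2023-07-16; completed 2023-06-27, before the deadline.
(3) the permitted window runs from 2023-06-27 + 5 = 2023-07-02 to 2023-06-27 + 15 = 2023-07-12; 2023-07-04 falls inside that range.
(4) permitted from 2023-07-04 + 7 days = 2023-07-11 onward; 2023-07-14 is on or after that date.
(5) permitted from 2023-07-21 + 17 days = 2023-08-07 onward; done 2023-08-29, after the minimum wait.
(6) due by 2023-09-09 + 23 days = 2023-10-02; done 2023-09-17 — timely.
(7) due by 2023-09-17 + 10 days = 2023-09-27; not done until 2023-10-01, 4 days after the deadline.
No need to go further; step 7 was not satisfied.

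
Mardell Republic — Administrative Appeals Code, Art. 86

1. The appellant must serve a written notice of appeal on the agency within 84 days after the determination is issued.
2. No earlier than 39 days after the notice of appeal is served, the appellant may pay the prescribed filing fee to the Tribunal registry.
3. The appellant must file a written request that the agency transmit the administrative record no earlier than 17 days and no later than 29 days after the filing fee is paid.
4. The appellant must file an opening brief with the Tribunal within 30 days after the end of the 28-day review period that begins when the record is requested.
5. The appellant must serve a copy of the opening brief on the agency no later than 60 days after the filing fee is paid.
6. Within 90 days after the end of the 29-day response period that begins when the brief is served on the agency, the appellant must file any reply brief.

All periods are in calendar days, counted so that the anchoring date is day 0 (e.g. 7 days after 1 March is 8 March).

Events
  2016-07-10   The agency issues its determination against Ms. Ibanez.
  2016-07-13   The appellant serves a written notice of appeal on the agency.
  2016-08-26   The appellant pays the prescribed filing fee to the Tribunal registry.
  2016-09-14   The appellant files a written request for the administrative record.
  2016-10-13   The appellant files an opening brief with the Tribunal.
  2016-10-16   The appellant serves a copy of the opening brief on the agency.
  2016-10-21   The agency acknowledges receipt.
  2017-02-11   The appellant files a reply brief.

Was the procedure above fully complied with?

Yes

(1) due by 2016-07-10 + 84 days = 2016-10-02; completed 2016-07-13, before the deadline.
(2) permitted from 2016-07-13 + 39 days = 2016-08-21 onward; done 2016-08-26 — permitted.
(3) the permitted window runs from 2016-08-26 + 17 = 2016-09-12 to 2016-08-26 + 29 = 2016-09-24; 2016-09-14 falls inside that range.
(4) due by 2016-10-12 + 30 days = 2016-11-11; 2016-10-13 is within that limit.
(5) due by 2016-08-26 + 60 days = 2016-10-25; 2016-10-16 is within that limit.
(6) due by 2016-11-14 + 90 days = 2017-02-12; 2017-02-11 is within that limit.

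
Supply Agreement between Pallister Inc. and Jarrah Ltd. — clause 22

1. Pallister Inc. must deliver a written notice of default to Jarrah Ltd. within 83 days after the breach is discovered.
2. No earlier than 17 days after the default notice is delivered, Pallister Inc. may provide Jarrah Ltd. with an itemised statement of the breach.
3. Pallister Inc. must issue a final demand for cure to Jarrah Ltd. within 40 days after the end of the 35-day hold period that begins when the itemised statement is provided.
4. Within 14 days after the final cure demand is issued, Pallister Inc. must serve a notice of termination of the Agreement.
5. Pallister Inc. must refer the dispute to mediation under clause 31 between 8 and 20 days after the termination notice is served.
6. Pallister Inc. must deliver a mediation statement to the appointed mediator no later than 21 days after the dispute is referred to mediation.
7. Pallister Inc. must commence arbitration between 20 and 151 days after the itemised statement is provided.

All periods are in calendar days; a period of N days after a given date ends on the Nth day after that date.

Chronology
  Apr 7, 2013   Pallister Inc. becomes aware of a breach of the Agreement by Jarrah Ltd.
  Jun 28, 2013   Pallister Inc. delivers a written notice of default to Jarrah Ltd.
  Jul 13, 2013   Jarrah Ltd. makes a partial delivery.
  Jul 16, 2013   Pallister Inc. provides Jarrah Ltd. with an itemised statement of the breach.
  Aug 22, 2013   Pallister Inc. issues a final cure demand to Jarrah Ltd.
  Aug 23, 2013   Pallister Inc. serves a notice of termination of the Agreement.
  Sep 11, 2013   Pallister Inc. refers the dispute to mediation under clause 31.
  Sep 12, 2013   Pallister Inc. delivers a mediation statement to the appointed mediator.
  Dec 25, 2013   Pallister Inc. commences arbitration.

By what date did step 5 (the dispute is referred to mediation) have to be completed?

Sep 12, 2013

Step 5 runs from Aug 23, 2013, when the termination notice is served. The window is 8–20 days after Aug 23, 2013; it closes on Sep 12, 2013.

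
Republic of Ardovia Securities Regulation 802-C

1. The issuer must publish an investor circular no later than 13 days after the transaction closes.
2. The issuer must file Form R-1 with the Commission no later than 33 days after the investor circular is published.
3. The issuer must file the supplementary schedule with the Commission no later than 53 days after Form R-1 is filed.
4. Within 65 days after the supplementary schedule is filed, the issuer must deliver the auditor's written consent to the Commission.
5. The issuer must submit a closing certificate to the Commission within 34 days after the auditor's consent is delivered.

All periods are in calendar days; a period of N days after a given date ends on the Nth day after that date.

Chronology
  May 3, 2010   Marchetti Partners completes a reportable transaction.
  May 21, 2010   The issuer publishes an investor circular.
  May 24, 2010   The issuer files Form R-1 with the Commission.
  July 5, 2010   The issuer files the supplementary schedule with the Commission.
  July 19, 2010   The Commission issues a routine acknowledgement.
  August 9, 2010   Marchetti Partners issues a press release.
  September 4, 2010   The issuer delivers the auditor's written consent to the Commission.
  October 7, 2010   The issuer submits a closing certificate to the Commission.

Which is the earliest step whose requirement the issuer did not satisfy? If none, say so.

Step 1 — counting 13 days from May 3, 2010 (when the transaction closes) gives a deadline of May 16, 2010; done May 21, 2010 — 5 days late.
Later steps need not be reached.

Step 1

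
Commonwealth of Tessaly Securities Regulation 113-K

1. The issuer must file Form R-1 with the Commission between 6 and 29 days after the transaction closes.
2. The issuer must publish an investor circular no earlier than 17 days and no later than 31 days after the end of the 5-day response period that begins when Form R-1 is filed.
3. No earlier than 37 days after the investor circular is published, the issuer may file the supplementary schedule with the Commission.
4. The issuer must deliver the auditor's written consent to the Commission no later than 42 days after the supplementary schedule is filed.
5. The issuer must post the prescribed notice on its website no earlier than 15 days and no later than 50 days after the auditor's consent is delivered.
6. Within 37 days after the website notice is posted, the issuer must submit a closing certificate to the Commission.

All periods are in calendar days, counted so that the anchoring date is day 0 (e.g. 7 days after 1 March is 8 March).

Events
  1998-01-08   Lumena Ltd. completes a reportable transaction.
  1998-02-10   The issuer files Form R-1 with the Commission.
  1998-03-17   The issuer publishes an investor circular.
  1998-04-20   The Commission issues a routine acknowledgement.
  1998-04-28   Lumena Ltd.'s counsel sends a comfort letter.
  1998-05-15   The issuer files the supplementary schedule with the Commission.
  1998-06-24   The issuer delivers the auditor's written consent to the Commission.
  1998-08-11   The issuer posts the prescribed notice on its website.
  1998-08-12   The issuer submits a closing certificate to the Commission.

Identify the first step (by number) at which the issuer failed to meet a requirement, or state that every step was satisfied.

Step 1

Step 1 — 6 and 29 days from 1998-01-08 (when the transaction closes) are 1998-01-14 and 1998-02-06 respectively; 1998-02-10 is 4 days past the end of the window.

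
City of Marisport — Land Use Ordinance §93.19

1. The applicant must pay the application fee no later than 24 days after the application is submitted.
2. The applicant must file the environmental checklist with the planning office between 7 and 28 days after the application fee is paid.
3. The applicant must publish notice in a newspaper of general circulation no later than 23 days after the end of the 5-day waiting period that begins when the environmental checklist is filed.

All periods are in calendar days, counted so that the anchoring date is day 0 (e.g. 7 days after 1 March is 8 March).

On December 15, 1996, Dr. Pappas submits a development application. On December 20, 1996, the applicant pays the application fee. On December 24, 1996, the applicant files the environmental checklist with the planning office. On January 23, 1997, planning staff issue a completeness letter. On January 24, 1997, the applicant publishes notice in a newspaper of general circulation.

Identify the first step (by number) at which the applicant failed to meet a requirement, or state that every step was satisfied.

Step 2

Step 1 — counting 24 days from December 15, 1996 (when the application is submitted) gives a deadline of January 8, 1997; completed December 20, 1996, before the deadline.
Step 2 — 7 and 28 days from December 20, 1996 (when the application fee is paid) are December 27, 1996 and January 17, 1997 respectively; December 24, 1996 is 3 days too early.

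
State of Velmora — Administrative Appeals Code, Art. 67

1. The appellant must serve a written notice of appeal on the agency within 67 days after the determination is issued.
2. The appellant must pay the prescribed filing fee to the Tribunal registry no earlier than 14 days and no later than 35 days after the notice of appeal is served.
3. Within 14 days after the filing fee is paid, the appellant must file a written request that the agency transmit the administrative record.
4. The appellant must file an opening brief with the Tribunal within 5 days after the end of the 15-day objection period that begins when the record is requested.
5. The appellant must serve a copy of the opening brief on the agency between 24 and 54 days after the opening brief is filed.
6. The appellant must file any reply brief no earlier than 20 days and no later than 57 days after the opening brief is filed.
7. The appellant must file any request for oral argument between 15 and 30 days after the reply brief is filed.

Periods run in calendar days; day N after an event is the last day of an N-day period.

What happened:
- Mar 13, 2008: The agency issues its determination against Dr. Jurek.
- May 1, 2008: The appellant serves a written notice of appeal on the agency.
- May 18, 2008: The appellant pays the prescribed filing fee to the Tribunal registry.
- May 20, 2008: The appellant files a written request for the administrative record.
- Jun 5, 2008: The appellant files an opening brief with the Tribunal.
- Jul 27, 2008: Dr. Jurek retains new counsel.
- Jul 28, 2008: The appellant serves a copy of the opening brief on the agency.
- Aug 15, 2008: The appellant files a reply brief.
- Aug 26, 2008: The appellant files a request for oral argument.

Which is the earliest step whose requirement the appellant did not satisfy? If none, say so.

Step 6

Step 1: 67 days after Mar 13, 2008 (when the determination is issued) is May 19, 2008; done May 1, 2008 — timely.
Step 2: the window is 14–35 days after May 1, 2008 (when the notice of appeal is served), so May 15, 2008 through Jun 5, 2008; done May 18, 2008 — within the window.
Step 3: 14 days after May 18, 2008 (when the filing fee is paid) is Jun 1, 2008; completed May 20, 2008, before the deadline.
Step 4: 5 days after Jun 4, 2008 (end of the 15-day objection period, which began when the record is requested on May 20, 2008) is Jun 9, 2008; Jun 5, 2008 is within that limit.
Step 5: the window is 24–54 days after Jun 5, 2008 (when the opening brief is filed), so Jun 29, 2008 through Jul 29, 2008; Jul 28, 2008 falls inside that range.
Step 6: the window is 20–57 days after Jun 5, 2008 (when the opening brief is filed), so Jun 25, 2008 through Aug 1, 2008; done Aug 15, 2008 — 14 days after the window closed.
That is the first point of non-compliance.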